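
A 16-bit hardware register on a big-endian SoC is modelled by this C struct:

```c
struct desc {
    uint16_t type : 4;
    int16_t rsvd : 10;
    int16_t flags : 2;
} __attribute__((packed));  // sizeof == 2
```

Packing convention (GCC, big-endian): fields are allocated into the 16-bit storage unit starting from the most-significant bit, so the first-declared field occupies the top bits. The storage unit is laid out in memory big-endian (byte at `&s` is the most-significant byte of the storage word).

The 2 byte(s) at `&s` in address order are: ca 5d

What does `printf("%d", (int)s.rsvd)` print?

[0]=0xca [1]=0x5d (big-endian) → word 0xca5d
type [12+:4] = (word>>12) & 0xf = 12
rsvd [2+:10] = (word>>2) & 0x3ff = 663  ←
flags [0+:2] = (word>>0) & 0x3 = 1
rsvd signed 10b, MSB=1: 663 - 1024 = -361

-361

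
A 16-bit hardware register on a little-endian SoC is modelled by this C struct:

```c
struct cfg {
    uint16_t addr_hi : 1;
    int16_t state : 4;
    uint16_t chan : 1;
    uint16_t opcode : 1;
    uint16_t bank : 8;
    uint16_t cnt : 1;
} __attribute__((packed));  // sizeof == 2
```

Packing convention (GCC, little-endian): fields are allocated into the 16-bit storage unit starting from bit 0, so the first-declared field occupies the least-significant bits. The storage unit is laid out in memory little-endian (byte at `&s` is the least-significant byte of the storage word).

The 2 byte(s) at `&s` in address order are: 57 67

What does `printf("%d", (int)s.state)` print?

-5

[0]=0x57 [1]=0x67 (little-endian) → word 0x6757
addr_hi [0+:1] = (word>>0) & 0x1 = 1
state [1+:4] = (word>>1) & 0xf = 11  ←
chan [5+:1] = (word>>5) & 0x1 = 0
opcode [6+:1] = (word>>6) & 0x1 = 1
bank [7+:8] = (word>>7) & 0xff = 206
cnt [15+:1] = (word>>15) & 0x1 = 0
state signed 4b, MSB=1: 11 - 16 = -5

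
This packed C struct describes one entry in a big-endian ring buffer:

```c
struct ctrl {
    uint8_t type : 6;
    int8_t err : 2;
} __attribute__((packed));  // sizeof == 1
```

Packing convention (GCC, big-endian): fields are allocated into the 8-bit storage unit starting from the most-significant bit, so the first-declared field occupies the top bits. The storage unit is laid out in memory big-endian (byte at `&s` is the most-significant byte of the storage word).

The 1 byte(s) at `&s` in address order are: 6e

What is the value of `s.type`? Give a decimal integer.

27

[0]=0x6e (big-endian) → word 0x6e
type:6 @ bit 2 → (0x6e>>2)&0x3f = 0x1b  ←
err:2 @ bit 0 → (0x6e>>0)&0x3 = 0x2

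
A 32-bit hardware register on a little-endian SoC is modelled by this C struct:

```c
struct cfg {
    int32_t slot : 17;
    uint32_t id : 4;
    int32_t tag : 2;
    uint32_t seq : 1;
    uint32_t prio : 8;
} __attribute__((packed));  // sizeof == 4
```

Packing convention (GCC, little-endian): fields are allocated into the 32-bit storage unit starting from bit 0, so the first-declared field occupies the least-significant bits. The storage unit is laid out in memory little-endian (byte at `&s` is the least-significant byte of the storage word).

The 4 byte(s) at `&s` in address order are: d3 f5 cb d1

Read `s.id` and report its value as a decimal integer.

[0]=0xd3 [1]=0xf5 [2]=0xcb [3]=0xd1 (little-endian) → word 0xd1cbf5d3
slot [0+:17] = (word>>0) & 0x1ffff = 128467
id [17+:4] = (word>>17) & 0xf = 5  ←
tag [21+:2] = (word>>21) & 0x3 = 2
seq [23+:1] = (word>>23) & 0x1 = 1
prio [24+:8] = (word>>24) & 0xff = 209

5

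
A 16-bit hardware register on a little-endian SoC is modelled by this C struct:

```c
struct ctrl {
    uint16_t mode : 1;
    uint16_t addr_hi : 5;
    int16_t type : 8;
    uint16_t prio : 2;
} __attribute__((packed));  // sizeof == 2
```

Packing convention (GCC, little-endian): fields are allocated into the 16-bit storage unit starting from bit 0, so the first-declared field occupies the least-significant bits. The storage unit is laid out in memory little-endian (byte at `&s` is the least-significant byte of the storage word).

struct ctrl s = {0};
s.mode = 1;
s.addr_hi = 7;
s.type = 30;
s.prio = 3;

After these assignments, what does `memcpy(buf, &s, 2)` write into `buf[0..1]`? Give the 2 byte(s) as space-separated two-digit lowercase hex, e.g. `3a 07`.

8f c7

[0+:1] mode=1 & 0x1 = 0x1; word=0x0001
[1+:5] addr_hi=7 & 0x1f = 0x7; word=0x000f
[6+:8] type=30 & 0xff = 0x1e; word=0x078f
[14+:2] prio=3 & 0x3 = 0x3; word=0xc78f
word = 0xc78f → little-endian bytes:
  [0]=0x8f  [1]=0xc7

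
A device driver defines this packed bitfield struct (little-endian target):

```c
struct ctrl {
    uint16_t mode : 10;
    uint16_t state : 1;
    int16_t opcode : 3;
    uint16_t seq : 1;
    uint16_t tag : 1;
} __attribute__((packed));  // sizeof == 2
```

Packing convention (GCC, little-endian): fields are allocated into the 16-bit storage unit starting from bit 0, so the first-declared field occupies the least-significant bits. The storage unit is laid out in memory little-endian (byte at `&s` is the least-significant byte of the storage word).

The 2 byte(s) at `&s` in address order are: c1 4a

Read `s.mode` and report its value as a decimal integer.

[0]=0xc1 [1]=0x4a (little-endian) → word 0x4ac1
mode [0+:10] = (word>>0) & 0x3ff = 705  ←
state [10+:1] = (word>>10) & 0x1 = 0
opcode [11+:3] = (word>>11) & 0x7 = 1
seq [14+:1] = (word>>14) & 0x1 = 1
tag [15+:1] = (word>>15) & 0x1 = 0

705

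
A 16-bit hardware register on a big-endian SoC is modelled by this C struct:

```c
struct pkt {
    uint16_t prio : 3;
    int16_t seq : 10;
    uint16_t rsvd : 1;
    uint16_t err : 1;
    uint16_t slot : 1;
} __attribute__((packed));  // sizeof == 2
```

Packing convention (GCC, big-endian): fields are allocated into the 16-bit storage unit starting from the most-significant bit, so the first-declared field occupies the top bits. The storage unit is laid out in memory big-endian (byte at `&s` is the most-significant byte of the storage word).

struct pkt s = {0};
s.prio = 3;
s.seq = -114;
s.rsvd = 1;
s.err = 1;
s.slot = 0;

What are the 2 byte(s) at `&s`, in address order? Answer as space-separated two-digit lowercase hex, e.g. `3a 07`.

prio (3b) val=3 bits=0x3 at bit 13: 0x6000
seq (10b) val=-114 bits=0x38e at bit 3: 0x7c70
rsvd (1b) val=1 bits=0x1 at bit 2: 0x7c74
err (1b) val=1 bits=0x1 at bit 1: 0x7c76
slot (1b) val=0 bits=0x0 at bit 0: 0x7c76
word = 0x7c76 → big-endian bytes:
  [0]=0x7c  [1]=0x76

7c 76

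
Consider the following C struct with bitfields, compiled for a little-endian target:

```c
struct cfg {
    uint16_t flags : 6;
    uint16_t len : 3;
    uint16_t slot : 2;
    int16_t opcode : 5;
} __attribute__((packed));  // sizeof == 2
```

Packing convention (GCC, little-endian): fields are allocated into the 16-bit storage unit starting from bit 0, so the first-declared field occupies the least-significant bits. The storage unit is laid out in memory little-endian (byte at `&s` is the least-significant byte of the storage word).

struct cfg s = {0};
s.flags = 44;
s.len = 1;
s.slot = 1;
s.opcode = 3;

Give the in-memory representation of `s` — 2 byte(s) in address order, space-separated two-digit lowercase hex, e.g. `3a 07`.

6c 1a

flags (6b) val=44 bits=0x2c at bit 0: 0x002c
len (3b) val=1 bits=0x1 at bit 6: 0x006c
slot (2b) val=1 bits=0x1 at bit 9: 0x026c
opcode (5b) val=3 bits=0x3 at bit 11: 0x1a6c
word = 0x1a6c → little-endian bytes:
  [0]=0x6c  [1]=0x1a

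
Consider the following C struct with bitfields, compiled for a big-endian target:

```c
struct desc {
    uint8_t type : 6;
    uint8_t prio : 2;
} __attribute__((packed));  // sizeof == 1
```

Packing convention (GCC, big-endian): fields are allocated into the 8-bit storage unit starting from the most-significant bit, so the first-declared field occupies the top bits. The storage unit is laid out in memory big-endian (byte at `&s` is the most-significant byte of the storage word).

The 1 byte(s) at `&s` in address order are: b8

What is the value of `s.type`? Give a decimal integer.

[0]=0xb8 (big-endian) → word 0xb8
type:6 @ bit 2 → (0xb8>>2)&0x3f = 0x2e  ←
prio:2 @ bit 0 → (0xb8>>0)&0x3 = 0x0

46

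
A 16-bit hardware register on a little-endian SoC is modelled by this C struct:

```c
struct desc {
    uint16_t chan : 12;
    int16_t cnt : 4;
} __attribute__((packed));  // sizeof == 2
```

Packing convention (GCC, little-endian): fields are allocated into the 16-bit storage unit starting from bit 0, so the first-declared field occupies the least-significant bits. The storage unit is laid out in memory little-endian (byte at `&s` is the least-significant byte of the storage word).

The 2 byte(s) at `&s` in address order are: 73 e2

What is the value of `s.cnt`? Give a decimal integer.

[0]=0x73 [1]=0xe2 (little-endian) → word 0xe273
chan:12 @ bit 0 → (0xe273>>0)&0xfff = 0x273
cnt:4 @ bit 12 → (0xe273>>12)&0xf = 0xe  ←
cnt signed 4b, MSB=1: 14 - 16 = -2

-2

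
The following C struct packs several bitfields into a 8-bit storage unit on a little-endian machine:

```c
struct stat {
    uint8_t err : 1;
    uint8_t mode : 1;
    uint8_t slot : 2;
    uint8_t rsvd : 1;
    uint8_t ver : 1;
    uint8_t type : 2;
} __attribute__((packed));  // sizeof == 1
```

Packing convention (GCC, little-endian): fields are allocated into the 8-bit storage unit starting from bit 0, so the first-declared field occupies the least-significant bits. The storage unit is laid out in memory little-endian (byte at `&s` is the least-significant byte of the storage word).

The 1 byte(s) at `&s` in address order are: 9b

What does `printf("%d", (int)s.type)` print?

[0]=0x9b (little-endian) → word 0x9b
err [0+:1] = (word>>0) & 0x1 = 1
mode [1+:1] = (word>>1) & 0x1 = 1
slot [2+:2] = (word>>2) & 0x3 = 2
rsvd [4+:1] = (word>>4) & 0x1 = 1
ver [5+:1] = (word>>5) & 0x1 = 0
type [6+:2] = (word>>6) & 0x3 = 2  ←

2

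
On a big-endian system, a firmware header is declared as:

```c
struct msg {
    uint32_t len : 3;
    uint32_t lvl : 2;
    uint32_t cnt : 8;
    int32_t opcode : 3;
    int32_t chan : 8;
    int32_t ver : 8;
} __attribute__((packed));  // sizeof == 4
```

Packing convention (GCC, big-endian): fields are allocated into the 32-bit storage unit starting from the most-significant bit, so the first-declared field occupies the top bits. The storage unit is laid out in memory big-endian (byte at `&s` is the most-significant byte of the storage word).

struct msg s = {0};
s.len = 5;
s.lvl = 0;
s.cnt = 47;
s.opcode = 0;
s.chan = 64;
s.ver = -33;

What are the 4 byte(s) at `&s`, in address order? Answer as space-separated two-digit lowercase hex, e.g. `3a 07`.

[29+:3] len=5 & 0x7 = 0x5; word=0xa0000000
[27+:2] lvl=0 & 0x3 = 0x0; word=0xa0000000
[19+:8] cnt=47 & 0xff = 0x2f; word=0xa1780000
[16+:3] opcode=0 & 0x7 = 0x0; word=0xa1780000
[8+:8] chan=64 & 0xff = 0x40; word=0xa1784000
[0+:8] ver=-33 & 0xff = 0xdf; word=0xa17840df
word = 0xa17840df → big-endian bytes:
  [0]=0xa1  [1]=0x78  [2]=0x40  [3]=0xdf

a1 78 40 df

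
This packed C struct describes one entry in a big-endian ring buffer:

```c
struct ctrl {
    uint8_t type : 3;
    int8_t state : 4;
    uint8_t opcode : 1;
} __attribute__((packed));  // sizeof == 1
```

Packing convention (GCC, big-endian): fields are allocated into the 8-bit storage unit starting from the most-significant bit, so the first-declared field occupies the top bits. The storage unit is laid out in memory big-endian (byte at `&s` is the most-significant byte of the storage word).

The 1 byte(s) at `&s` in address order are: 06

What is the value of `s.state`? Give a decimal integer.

[0]=0x06 (big-endian) → word 0x06
type:3 @ bit 5 → (0x06>>5)&0x7 = 0x0
state:4 @ bit 1 → (0x06>>1)&0xf = 0x3  ←
opcode:1 @ bit 0 → (0x06>>0)&0x1 = 0x0
state signed 4b, MSB=0: value = 3

3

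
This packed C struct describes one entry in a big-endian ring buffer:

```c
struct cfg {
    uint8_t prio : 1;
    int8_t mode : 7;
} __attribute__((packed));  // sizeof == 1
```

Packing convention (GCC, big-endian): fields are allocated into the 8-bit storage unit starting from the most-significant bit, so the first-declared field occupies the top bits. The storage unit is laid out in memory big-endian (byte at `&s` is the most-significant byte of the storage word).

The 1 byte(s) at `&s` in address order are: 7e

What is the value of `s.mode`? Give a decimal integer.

-2

[0]=0x7e (big-endian) → word 0x7e
prio:1 @ bit 7 → (0x7e>>7)&0x1 = 0x0
mode:7 @ bit 0 → (0x7e>>0)&0x7f = 0x7e  ←
mode signed 7b, MSB=1: 126 - 128 = -2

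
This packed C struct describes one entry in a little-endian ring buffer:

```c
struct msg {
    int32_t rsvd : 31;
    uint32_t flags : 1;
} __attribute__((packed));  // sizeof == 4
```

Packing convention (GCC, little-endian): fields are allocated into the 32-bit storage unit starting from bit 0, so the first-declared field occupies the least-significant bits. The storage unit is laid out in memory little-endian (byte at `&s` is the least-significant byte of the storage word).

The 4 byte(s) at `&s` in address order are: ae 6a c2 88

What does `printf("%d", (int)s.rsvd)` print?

[0]=0xae [1]=0x6a [2]=0xc2 [3]=0x88 (little-endian) → word 0x88c26aae
rsvd:31 @ bit 0 → (0x88c26aae>>0)&0x7fffffff = 0x8c26aae  ←
flags:1 @ bit 31 → (0x88c26aae>>31)&0x1 = 0x1
rsvd signed 31b, MSB=0: value = 146959022

146959022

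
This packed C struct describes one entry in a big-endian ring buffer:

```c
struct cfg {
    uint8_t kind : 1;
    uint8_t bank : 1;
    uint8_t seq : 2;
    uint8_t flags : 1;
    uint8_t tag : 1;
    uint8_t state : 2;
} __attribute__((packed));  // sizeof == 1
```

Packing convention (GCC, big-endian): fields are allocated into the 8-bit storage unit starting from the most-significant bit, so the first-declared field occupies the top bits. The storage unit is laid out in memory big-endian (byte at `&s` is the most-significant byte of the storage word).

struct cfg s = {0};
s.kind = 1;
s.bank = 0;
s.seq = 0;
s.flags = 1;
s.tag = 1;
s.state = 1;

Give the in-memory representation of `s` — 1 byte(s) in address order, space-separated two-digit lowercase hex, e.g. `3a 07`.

kind (1b) val=1 bits=0x1 at bit 7: 0x80
bank (1b) val=0 bits=0x0 at bit 6: 0x80
seq (2b) val=0 bits=0x0 at bit 4: 0x80
flags (1b) val=1 bits=0x1 at bit 3: 0x88
tag (1b) val=1 bits=0x1 at bit 2: 0x8c
state (2b) val=1 bits=0x1 at bit 0: 0x8d
word = 0x8d → big-endian bytes:
  [0]=0x8d

8d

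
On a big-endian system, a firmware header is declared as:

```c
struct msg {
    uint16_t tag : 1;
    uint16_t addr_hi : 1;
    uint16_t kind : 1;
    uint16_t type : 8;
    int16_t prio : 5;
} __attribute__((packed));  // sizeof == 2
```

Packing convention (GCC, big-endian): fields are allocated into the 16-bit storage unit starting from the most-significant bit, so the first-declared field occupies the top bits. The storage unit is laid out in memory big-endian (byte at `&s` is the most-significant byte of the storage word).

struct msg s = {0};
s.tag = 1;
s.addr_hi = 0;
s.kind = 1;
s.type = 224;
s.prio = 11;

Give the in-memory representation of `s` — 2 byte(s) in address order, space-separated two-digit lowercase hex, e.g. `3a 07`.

bc 0b

[15+:1] tag=1 & 0x1 = 0x1; word=0x8000
[14+:1] addr_hi=0 & 0x1 = 0x0; word=0x8000
[13+:1] kind=1 & 0x1 = 0x1; word=0xa000
[5+:8] type=224 & 0xff = 0xe0; word=0xbc00
[0+:5] prio=11 & 0x1f = 0xb; word=0xbc0b
word = 0xbc0b → big-endian bytes:
  [0]=0xbc  [1]=0x0b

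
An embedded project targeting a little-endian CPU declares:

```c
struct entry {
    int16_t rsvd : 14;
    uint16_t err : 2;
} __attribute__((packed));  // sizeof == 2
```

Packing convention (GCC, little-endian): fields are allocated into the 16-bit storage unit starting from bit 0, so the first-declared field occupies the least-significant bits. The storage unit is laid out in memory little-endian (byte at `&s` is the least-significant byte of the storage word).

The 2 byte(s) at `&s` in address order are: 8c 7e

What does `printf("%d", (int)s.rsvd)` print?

[0]=0x8c [1]=0x7e (little-endian) → word 0x7e8c
rsvd [0+:14] = (word>>0) & 0x3fff = 16012  ←
err [14+:2] = (word>>14) & 0x3 = 1
rsvd signed 14b, MSB=1: 16012 - 16384 = -372

-372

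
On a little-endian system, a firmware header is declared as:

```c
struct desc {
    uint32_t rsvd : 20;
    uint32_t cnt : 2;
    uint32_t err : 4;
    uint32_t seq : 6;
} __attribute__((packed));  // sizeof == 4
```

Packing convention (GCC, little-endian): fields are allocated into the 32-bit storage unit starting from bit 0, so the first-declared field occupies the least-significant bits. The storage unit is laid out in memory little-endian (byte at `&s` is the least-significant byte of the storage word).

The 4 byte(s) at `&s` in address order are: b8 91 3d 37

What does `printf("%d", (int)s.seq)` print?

13

[0]=0xb8 [1]=0x91 [2]=0x3d [3]=0x37 (little-endian) → word 0x373d91b8
rsvd:20 @ bit 0 → (0x373d91b8>>0)&0xfffff = 0xd91b8
cnt:2 @ bit 20 → (0x373d91b8>>20)&0x3 = 0x3
err:4 @ bit 22 → (0x373d91b8>>22)&0xf = 0xc
seq:6 @ bit 26 → (0x373d91b8>>26)&0x3f = 0xd  ←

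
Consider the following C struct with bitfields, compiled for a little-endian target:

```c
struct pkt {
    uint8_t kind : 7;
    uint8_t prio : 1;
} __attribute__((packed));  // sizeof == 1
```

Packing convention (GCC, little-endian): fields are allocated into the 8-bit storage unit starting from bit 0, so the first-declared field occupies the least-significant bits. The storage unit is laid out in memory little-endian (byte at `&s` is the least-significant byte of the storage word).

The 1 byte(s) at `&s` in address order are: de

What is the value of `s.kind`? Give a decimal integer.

[0]=0xde (little-endian) → word 0xde
kind:7 @ bit 0 → (0xde>>0)&0x7f = 0x5e  ←
prio:1 @ bit 7 → (0xde>>7)&0x1 = 0x1

94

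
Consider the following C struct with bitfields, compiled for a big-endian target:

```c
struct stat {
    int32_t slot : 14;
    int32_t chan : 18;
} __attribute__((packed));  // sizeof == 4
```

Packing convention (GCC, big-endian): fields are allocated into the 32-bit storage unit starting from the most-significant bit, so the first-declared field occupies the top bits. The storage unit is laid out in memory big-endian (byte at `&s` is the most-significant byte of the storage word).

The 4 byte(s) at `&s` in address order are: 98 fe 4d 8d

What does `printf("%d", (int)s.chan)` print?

-111219

[0]=0x98 [1]=0xfe [2]=0x4d [3]=0x8d (big-endian) → word 0x98fe4d8d
slot [18+:14] = (word>>18) & 0x3fff = 9791
chan [0+:18] = (word>>0) & 0x3ffff = 150925  ←
chan signed 18b, MSB=1: 150925 - 262144 = -111219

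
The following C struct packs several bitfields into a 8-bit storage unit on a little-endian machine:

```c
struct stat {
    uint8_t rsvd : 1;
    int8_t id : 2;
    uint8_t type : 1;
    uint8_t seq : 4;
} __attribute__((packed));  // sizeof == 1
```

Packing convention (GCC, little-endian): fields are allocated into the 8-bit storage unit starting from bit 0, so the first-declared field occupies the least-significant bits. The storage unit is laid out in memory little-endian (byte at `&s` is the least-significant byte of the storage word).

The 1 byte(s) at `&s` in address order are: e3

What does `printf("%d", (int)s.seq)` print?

14

[0]=0xe3 (little-endian) → word 0xe3
rsvd [0+:1] = (word>>0) & 0x1 = 1
id [1+:2] = (word>>1) & 0x3 = 1
type [3+:1] = (word>>3) & 0x1 = 0
seq [4+:4] = (word>>4) & 0xf = 14  ←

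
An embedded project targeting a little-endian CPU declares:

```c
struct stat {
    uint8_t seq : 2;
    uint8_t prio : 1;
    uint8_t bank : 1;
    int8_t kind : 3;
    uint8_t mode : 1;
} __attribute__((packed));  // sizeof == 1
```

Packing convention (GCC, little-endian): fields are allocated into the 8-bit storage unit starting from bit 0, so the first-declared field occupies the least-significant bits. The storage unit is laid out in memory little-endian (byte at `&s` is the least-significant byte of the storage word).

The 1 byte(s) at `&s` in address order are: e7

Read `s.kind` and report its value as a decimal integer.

-2

[0]=0xe7 (little-endian) → word 0xe7
seq:2 @ bit 0 → (0xe7>>0)&0x3 = 0x3
prio:1 @ bit 2 → (0xe7>>2)&0x1 = 0x1
bank:1 @ bit 3 → (0xe7>>3)&0x1 = 0x0
kind:3 @ bit 4 → (0xe7>>4)&0x7 = 0x6  ←
mode:1 @ bit 7 → (0xe7>>7)&0x1 = 0x1
kind signed 3b, MSB=1: 6 - 8 = -2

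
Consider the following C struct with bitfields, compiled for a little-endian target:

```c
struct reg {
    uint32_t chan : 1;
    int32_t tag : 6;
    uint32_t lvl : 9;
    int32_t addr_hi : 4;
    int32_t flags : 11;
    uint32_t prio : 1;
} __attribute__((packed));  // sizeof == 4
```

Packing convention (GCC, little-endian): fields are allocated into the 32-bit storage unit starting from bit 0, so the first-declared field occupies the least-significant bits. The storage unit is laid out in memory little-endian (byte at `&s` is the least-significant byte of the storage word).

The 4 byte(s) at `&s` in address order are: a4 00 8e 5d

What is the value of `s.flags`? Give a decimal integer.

[0]=0xa4 [1]=0x00 [2]=0x8e [3]=0x5d (little-endian) → word 0x5d8e00a4
chan [0+:1] = (word>>0) & 0x1 = 0
tag [1+:6] = (word>>1) & 0x3f = 18
lvl [7+:9] = (word>>7) & 0x1ff = 1
addr_hi [16+:4] = (word>>16) & 0xf = 14
flags [20+:11] = (word>>20) & 0x7ff = 1496  ←
prio [31+:1] = (word>>31) & 0x1 = 0
flags signed 11b, MSB=1: 1496 - 2048 = -552

-552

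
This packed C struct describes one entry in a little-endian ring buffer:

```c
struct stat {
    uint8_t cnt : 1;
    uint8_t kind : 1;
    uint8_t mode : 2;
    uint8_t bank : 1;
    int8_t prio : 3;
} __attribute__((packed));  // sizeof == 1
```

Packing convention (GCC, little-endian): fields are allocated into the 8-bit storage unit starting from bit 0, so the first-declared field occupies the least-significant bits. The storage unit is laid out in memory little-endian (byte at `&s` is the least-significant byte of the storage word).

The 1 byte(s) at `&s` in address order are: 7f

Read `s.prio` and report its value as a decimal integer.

3

[0]=0x7f (little-endian) → word 0x7f
cnt [0+:1] = (word>>0) & 0x1 = 1
kind [1+:1] = (word>>1) & 0x1 = 1
mode [2+:2] = (word>>2) & 0x3 = 3
bank [4+:1] = (word>>4) & 0x1 = 1
prio [5+:3] = (word>>5) & 0x7 = 3  ←
prio signed 3b, MSB=0: value = 3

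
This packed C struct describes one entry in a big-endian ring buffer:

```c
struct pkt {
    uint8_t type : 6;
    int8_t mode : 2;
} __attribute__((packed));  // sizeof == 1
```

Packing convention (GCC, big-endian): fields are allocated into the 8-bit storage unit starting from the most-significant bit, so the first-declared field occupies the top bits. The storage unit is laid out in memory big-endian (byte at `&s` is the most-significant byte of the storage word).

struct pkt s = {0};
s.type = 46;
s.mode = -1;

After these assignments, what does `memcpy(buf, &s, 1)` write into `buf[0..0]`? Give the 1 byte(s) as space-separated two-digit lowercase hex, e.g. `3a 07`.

bb

type:6 = 46 → 0x2e << 2 → word 0xb8
mode:2 = -1 → 0x3 << 0 → word 0xbb
word = 0xbb → big-endian bytes:
  [0]=0xbb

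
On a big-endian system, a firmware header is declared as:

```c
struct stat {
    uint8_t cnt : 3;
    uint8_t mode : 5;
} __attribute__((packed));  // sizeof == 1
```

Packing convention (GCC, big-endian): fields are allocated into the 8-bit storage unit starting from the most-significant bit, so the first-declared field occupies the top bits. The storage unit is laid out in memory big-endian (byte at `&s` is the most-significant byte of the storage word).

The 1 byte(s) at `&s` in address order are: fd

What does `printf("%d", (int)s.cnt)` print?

[0]=0xfd (big-endian) → word 0xfd
cnt:3 @ bit 5 → (0xfd>>5)&0x7 = 0x7  ←
mode:5 @ bit 0 → (0xfd>>0)&0x1f = 0x1d

7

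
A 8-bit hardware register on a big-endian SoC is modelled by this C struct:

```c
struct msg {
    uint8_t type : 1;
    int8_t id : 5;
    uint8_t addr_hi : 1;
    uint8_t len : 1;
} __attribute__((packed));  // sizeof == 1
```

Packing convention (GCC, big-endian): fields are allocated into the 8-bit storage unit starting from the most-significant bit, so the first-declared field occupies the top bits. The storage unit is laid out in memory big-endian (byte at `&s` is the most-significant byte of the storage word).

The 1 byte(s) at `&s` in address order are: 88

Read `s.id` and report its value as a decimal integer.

2

[0]=0x88 (big-endian) → word 0x88
type [7+:1] = (word>>7) & 0x1 = 1
id [2+:5] = (word>>2) & 0x1f = 2  ←
addr_hi [1+:1] = (word>>1) & 0x1 = 0
len [0+:1] = (word>>0) & 0x1 = 0
id signed 5b, MSB=0: value = 2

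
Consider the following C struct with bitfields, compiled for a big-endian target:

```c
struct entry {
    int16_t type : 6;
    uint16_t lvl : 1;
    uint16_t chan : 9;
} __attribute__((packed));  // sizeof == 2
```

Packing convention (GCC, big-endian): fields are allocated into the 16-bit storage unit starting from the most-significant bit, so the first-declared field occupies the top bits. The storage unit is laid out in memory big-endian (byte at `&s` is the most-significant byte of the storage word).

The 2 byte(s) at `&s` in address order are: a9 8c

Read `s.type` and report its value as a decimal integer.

[0]=0xa9 [1]=0x8c (big-endian) → word 0xa98c
type:6 @ bit 10 → (0xa98c>>10)&0x3f = 0x2a  ←
lvl:1 @ bit 9 → (0xa98c>>9)&0x1 = 0x0
chan:9 @ bit 0 → (0xa98c>>0)&0x1ff = 0x18c
type signed 6b, MSB=1: 42 - 64 = -22

-22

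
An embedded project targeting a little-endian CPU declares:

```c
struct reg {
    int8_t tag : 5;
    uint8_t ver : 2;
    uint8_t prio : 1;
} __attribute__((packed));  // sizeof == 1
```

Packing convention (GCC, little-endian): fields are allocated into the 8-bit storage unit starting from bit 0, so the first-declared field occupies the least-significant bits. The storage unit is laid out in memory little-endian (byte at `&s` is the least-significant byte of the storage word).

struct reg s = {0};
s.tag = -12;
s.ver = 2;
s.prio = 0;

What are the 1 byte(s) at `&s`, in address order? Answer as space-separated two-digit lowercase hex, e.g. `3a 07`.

54

[0+:5] tag=-12 & 0x1f = 0x14; word=0x14
[5+:2] ver=2 & 0x3 = 0x2; word=0x54
[7+:1] prio=0 & 0x1 = 0x0; word=0x54
word = 0x54 → little-endian bytes:
  [0]=0x54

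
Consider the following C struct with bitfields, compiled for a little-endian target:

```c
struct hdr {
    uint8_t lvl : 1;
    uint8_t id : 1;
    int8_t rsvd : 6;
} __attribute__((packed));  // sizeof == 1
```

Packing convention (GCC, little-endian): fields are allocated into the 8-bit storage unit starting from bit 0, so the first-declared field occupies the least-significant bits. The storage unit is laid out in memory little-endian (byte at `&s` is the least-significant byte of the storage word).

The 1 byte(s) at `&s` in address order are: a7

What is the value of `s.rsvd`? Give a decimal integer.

[0]=0xa7 (little-endian) → word 0xa7
lvl [0+:1] = (word>>0) & 0x1 = 1
id [1+:1] = (word>>1) & 0x1 = 1
rsvd [2+:6] = (word>>2) & 0x3f = 41  ←
rsvd signed 6b, MSB=1: 41 - 64 = -23

-23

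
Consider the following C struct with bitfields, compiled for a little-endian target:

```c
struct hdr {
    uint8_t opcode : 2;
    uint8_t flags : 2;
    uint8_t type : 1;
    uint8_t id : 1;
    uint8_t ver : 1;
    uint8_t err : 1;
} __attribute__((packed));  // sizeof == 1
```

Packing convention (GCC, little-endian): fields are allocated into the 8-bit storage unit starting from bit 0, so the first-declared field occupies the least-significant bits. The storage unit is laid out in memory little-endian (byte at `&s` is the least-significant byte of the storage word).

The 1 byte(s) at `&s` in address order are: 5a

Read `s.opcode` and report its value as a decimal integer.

2

[0]=0x5a (little-endian) → word 0x5a
opcode [0+:2] = (word>>0) & 0x3 = 2  ←
flags [2+:2] = (word>>2) & 0x3 = 2
type [4+:1] = (word>>4) & 0x1 = 1
id [5+:1] = (word>>5) & 0x1 = 0
ver [6+:1] = (word>>6) & 0x1 = 1
err [7+:1] = (word>>7) & 0x1 = 0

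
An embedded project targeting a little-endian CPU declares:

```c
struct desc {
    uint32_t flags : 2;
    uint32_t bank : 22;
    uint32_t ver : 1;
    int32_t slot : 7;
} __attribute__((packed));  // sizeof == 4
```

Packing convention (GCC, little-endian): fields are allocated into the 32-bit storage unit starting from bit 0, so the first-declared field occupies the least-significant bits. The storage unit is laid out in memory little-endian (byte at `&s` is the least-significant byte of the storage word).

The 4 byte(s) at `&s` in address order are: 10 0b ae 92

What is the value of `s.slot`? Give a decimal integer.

-55

[0]=0x10 [1]=0x0b [2]=0xae [3]=0x92 (little-endian) → word 0x92ae0b10
flags:2 @ bit 0 → (0x92ae0b10>>0)&0x3 = 0x0
bank:22 @ bit 2 → (0x92ae0b10>>2)&0x3fffff = 0x2b82c4
ver:1 @ bit 24 → (0x92ae0b10>>24)&0x1 = 0x0
slot:7 @ bit 25 → (0x92ae0b10>>25)&0x7f = 0x49  ←
slot signed 7b, MSB=1: 73 - 128 = -55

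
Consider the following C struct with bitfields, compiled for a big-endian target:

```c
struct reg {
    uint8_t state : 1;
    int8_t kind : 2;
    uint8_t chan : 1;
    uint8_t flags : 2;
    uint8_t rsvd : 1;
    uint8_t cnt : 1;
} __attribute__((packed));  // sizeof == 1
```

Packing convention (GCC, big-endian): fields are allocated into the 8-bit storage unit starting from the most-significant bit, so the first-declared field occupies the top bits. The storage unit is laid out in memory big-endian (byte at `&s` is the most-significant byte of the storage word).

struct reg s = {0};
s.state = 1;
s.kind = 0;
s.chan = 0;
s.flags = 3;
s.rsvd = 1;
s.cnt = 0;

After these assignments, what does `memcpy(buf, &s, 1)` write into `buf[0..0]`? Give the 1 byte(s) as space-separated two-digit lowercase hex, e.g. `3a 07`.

state:1 = 1 → 0x1 << 7 → word 0x80
kind:2 = 0 → 0x0 << 5 → word 0x80
chan:1 = 0 → 0x0 << 4 → word 0x80
flags:2 = 3 → 0x3 << 2 → word 0x8c
rsvd:1 = 1 → 0x1 << 1 → word 0x8e
cnt:1 = 0 → 0x0 << 0 → word 0x8e
word = 0x8e → big-endian bytes:
  [0]=0x8e

8e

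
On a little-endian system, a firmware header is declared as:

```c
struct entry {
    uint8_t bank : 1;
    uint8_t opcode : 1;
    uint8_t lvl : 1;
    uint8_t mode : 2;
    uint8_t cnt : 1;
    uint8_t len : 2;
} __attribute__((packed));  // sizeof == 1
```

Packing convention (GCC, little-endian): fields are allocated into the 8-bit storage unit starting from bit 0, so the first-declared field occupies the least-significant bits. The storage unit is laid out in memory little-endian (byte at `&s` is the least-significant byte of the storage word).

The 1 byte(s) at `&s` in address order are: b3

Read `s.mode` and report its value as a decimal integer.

[0]=0xb3 (little-endian) → word 0xb3
bank:1 @ bit 0 → (0xb3>>0)&0x1 = 0x1
opcode:1 @ bit 1 → (0xb3>>1)&0x1 = 0x1
lvl:1 @ bit 2 → (0xb3>>2)&0x1 = 0x0
mode:2 @ bit 3 → (0xb3>>3)&0x3 = 0x2  ←
cnt:1 @ bit 5 → (0xb3>>5)&0x1 = 0x1
len:2 @ bit 6 → (0xb3>>6)&0x3 = 0x2

2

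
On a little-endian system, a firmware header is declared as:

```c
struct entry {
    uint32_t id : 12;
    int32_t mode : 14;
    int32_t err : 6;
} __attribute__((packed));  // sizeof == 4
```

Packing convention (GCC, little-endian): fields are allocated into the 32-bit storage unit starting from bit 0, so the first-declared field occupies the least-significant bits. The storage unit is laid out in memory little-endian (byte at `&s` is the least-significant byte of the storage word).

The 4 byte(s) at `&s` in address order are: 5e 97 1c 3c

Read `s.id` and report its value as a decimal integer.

[0]=0x5e [1]=0x97 [2]=0x1c [3]=0x3c (little-endian) → word 0x3c1c975e
id [0+:12] = (word>>0) & 0xfff = 1886  ←
mode [12+:14] = (word>>12) & 0x3fff = 457
err [26+:6] = (word>>26) & 0x3f = 15

1886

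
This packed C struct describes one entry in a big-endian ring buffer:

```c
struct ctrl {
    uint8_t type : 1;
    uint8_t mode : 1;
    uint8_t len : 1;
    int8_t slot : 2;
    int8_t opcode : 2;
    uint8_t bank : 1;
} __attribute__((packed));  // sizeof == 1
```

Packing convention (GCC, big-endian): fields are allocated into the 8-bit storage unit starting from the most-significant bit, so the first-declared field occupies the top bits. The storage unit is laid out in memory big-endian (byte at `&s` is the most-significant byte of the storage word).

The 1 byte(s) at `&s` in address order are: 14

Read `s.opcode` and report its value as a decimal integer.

-2

[0]=0x14 (big-endian) → word 0x14
type [7+:1] = (word>>7) & 0x1 = 0
mode [6+:1] = (word>>6) & 0x1 = 0
len [5+:1] = (word>>5) & 0x1 = 0
slot [3+:2] = (word>>3) & 0x3 = 2
opcode [1+:2] = (word>>1) & 0x3 = 2  ←
bank [0+:1] = (word>>0) & 0x1 = 0
opcode signed 2b, MSB=1: 2 - 4 = -2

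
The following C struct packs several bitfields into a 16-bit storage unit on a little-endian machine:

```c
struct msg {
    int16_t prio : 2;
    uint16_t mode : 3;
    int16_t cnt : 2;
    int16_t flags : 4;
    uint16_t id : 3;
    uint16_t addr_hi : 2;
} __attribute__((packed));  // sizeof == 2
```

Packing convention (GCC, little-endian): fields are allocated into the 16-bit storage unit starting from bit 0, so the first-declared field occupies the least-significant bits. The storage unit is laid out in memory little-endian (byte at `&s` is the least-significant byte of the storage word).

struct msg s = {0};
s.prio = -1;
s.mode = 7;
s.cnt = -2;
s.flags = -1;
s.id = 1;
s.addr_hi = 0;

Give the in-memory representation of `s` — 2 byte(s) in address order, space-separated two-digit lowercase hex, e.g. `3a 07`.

prio:2 = -1 → 0x3 << 0 → word 0x0003
mode:3 = 7 → 0x7 << 2 → word 0x001f
cnt:2 = -2 → 0x2 << 5 → word 0x005f
flags:4 = -1 → 0xf << 7 → word 0x07df
id:3 = 1 → 0x1 << 11 → word 0x0fdf
addr_hi:2 = 0 → 0x0 << 14 → word 0x0fdf
word = 0x0fdf → little-endian bytes:
  [0]=0xdf  [1]=0x0f

df 0f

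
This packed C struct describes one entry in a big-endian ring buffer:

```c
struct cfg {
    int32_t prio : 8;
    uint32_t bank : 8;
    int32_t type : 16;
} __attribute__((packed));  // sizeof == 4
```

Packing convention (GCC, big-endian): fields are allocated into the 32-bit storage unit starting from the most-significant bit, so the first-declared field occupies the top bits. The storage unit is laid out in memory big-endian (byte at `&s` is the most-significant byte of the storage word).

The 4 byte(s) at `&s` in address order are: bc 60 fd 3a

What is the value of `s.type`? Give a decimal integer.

[0]=0xbc [1]=0x60 [2]=0xfd [3]=0x3a (big-endian) → word 0xbc60fd3a
prio [24+:8] = (word>>24) & 0xff = 188
bank [16+:8] = (word>>16) & 0xff = 96
type [0+:16] = (word>>0) & 0xffff = 64826  ←
type signed 16b, MSB=1: 64826 - 65536 = -710

-710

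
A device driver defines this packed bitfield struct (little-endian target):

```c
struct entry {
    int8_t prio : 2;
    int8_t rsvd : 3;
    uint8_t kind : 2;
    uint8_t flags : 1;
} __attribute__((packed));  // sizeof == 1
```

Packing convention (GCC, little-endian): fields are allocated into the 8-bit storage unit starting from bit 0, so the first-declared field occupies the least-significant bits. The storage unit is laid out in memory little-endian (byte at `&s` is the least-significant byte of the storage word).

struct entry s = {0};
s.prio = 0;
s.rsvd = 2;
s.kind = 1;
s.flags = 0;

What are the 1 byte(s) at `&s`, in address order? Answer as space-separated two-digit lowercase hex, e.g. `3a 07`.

prio:2 = 0 → 0x0 << 0 → word 0x00
rsvd:3 = 2 → 0x2 << 2 → word 0x08
kind:2 = 1 → 0x1 << 5 → word 0x28
flags:1 = 0 → 0x0 << 7 → word 0x28
word = 0x28 → little-endian bytes:
  [0]=0x28

28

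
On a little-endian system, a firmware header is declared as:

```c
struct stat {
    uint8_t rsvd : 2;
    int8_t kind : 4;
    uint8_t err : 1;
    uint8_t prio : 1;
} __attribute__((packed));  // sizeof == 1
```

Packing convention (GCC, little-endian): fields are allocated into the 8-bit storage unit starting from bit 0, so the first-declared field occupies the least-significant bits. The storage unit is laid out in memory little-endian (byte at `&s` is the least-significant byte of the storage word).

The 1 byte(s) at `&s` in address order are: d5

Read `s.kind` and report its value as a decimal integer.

5

[0]=0xd5 (little-endian) → word 0xd5
rsvd:2 @ bit 0 → (0xd5>>0)&0x3 = 0x1
kind:4 @ bit 2 → (0xd5>>2)&0xf = 0x5  ←
err:1 @ bit 6 → (0xd5>>6)&0x1 = 0x1
prio:1 @ bit 7 → (0xd5>>7)&0x1 = 0x1
kind signed 4b, MSB=0: value = 5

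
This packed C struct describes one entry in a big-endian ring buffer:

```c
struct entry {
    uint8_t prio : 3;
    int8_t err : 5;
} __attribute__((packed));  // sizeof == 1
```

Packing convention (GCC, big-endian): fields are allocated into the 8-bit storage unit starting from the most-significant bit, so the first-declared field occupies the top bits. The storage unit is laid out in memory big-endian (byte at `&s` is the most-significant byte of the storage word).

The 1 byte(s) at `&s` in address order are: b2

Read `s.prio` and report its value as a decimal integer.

[0]=0xb2 (big-endian) → word 0xb2
prio:3 @ bit 5 → (0xb2>>5)&0x7 = 0x5  ←
err:5 @ bit 0 → (0xb2>>0)&0x1f = 0x12

5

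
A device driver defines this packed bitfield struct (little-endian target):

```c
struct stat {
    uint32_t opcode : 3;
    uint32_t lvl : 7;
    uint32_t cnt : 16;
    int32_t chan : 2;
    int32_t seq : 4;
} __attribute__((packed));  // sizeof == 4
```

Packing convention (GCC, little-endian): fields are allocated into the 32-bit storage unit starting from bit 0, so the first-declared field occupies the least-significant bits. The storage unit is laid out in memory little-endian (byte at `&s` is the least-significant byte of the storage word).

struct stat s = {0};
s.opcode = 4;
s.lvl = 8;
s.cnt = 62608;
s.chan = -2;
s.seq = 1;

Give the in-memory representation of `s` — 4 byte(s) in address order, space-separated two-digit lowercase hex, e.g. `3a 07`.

44 40 d2 1b

opcode (3b) val=4 bits=0x4 at bit 0: 0x00000004
lvl (7b) val=8 bits=0x8 at bit 3: 0x00000044
cnt (16b) val=62608 bits=0xf490 at bit 10: 0x03d24044
chan (2b) val=-2 bits=0x2 at bit 26: 0x0bd24044
seq (4b) val=1 bits=0x1 at bit 28: 0x1bd24044
word = 0x1bd24044 → little-endian bytes:
  [0]=0x44  [1]=0x40  [2]=0xd2  [3]=0x1b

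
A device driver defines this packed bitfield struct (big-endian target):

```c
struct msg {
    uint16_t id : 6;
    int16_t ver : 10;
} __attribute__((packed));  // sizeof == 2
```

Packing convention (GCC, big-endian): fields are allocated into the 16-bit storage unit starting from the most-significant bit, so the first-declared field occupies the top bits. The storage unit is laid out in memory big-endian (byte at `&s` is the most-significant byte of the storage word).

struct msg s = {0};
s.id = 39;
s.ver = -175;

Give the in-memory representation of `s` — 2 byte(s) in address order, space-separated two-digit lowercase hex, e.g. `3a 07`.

9f 51

[10+:6] id=39 & 0x3f = 0x27; word=0x9c00
[0+:10] ver=-175 & 0x3ff = 0x351; word=0x9f51
word = 0x9f51 → big-endian bytes:
  [0]=0x9f  [1]=0x51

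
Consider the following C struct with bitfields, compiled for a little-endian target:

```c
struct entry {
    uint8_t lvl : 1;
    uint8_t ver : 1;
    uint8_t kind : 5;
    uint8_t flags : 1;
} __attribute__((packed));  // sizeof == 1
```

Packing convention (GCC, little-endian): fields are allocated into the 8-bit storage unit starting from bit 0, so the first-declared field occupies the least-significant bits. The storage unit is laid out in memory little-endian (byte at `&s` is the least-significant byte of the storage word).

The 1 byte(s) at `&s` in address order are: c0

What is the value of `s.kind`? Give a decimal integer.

16

[0]=0xc0 (little-endian) → word 0xc0
lvl:1 @ bit 0 → (0xc0>>0)&0x1 = 0x0
ver:1 @ bit 1 → (0xc0>>1)&0x1 = 0x0
kind:5 @ bit 2 → (0xc0>>2)&0x1f = 0x10  ←
flags:1 @ bit 7 → (0xc0>>7)&0x1 = 0x1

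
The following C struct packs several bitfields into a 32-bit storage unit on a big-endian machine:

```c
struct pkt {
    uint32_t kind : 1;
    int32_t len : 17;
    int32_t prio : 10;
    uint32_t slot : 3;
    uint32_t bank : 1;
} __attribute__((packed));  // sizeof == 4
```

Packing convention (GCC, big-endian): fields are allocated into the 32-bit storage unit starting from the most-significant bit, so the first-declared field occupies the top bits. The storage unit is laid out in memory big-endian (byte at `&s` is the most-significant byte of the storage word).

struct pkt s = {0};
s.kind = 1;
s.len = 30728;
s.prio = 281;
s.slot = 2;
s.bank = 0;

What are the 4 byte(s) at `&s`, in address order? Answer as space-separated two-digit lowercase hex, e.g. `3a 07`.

kind:1 = 1 → 0x1 << 31 → word 0x80000000
len:17 = 30728 → 0x7808 << 14 → word 0x9e020000
prio:10 = 281 → 0x119 << 4 → word 0x9e021190
slot:3 = 2 → 0x2 << 1 → word 0x9e021194
bank:1 = 0 → 0x0 << 0 → word 0x9e021194
word = 0x9e021194 → big-endian bytes:
  [0]=0x9e  [1]=0x02  [2]=0x11  [3]=0x94

9e 02 11 94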